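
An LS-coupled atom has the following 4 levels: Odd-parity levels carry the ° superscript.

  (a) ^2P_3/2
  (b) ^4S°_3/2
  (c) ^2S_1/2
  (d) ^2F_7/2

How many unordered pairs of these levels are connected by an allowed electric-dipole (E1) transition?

(a)–(b): forbidden (ΔS).
(a)–(c): forbidden (parity).
(a)–(d): forbidden (parity, ΔL, ΔJ).
(b)–(c): forbidden (ΔS, ΔL).
(b)–(d): forbidden (ΔS, ΔL, ΔJ).
(c)–(d): forbidden (parity, ΔL, ΔJ).
Allowed pairs: 0 of 6.

0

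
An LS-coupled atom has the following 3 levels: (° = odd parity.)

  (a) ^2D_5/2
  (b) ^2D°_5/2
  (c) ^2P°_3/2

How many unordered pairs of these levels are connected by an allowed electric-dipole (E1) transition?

(a)–(b): allowed.
(a)–(c): allowed.
(b)–(c): forbidden (parity).
Allowed pairs: 2 of 3.

2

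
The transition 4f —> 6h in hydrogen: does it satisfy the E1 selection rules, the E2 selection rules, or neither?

E2

Δl = 5 − 3 = +2; l_i + l_f = 8.
E1 (Δl = ±1): not satisfied.
E2 (Δl = 0,±2, l_i+l_f ≥ 2): satisfied.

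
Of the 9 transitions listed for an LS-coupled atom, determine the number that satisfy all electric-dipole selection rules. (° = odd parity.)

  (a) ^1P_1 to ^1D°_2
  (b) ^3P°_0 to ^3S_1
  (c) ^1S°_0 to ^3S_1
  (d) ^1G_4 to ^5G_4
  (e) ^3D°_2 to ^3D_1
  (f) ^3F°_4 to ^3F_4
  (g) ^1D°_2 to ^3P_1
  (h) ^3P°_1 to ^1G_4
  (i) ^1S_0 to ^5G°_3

(a) allowed
(b) allowed
(c) forbidden (ΔS, ΔL fail)
(d) forbidden (parity, ΔS fail)
(e) allowed
(f) allowed
(g) forbidden (ΔS fails)
(h) forbidden (ΔS, ΔL, ΔJ fail)
(i) forbidden (ΔS, ΔL, ΔJ fail)
Total allowed: 4 of 9.

4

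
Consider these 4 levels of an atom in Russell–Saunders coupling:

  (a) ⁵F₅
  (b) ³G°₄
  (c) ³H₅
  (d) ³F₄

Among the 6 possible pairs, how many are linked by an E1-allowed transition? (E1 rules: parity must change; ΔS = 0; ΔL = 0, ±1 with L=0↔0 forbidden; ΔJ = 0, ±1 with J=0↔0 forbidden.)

(a)–(b): forbidden (ΔS).
(a)–(c): forbidden (parity, ΔS, ΔL).
(a)–(d): forbidden (parity, ΔS).
(b)–(c): allowed.
(b)–(d): allowed.
(c)–(d): forbidden (parity, ΔL).
Allowed pairs: 2 of 6.

2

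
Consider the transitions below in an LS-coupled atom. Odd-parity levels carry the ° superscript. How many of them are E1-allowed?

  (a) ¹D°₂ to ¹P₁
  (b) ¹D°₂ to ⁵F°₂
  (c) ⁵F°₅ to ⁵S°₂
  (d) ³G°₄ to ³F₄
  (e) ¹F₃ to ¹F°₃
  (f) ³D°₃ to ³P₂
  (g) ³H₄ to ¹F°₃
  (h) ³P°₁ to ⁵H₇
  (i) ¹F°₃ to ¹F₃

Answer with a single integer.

(a) allowed
(b) forbidden (parity, ΔS fail)
(c) forbidden (parity, ΔL, ΔJ fail)
(d) allowed
(e) allowed
(f) allowed
(g) forbidden (ΔS, ΔL fail)
(h) forbidden (ΔS, ΔL, ΔJ fail)
(i) allowed
Total allowed: 5 of 9.

5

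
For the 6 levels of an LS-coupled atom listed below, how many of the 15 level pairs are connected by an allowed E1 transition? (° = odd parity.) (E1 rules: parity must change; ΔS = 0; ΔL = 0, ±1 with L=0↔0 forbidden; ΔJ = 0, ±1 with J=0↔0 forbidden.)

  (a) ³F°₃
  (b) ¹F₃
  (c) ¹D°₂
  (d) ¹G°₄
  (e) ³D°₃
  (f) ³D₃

(a)–(b): forbidden (ΔS).
(a)–(c): forbidden (parity, ΔS).
(a)–(d): forbidden (parity, ΔS).
(a)–(e): forbidden (parity).
(a)–(f): allowed.
(b)–(c): allowed.
(b)–(d): allowed.
(b)–(e): forbidden (ΔS).
(b)–(f): forbidden (parity, ΔS).
(c)–(d): forbidden (parity, ΔL, ΔJ).
(c)–(e): forbidden (parity, ΔS).
(c)–(f): forbidden (ΔS).
(d)–(e): forbidden (parity, ΔS, ΔL).
(d)–(f): forbidden (ΔS, ΔL).
(e)–(f): allowed.
Allowed pairs: 4 of 15.

4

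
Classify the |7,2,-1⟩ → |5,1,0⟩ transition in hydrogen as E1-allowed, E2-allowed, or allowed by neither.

E1

Δl = 1 − 2 = -1; l_i + l_f = 3.
Δm_l = +1.
E1 (Δl = ±1, |Δm_l| ≤ 1): satisfied.
E2 (Δl = 0,±2, l_i+l_f ≥ 2, |Δm_l| ≤ 2): not satisfied.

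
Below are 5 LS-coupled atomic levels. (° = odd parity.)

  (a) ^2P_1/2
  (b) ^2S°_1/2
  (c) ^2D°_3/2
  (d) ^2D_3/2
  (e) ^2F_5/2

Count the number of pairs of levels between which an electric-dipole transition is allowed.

(a)–(b): allowed.
(a)–(c): allowed.
(a)–(d): forbidden (parity).
(a)–(e): forbidden (parity, ΔL, ΔJ).
(b)–(c): forbidden (parity, ΔL).
(b)–(d): forbidden (ΔL).
(b)–(e): forbidden (ΔL, ΔJ).
(c)–(d): allowed.
(c)–(e): allowed.
(d)–(e): forbidden (parity).
Allowed pairs: 4 of 10.

4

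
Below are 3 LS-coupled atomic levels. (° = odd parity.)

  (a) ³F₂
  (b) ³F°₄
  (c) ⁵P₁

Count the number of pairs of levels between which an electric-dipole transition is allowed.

(a)–(b): forbidden (ΔJ).
(a)–(c): forbidden (parity, ΔS, ΔL).
(b)–(c): forbidden (ΔS, ΔL, ΔJ).
Allowed pairs: 0 of 3.

0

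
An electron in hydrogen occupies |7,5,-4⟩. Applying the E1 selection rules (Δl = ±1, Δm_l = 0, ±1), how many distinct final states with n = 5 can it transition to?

E1 requires Δl = ±1, so l_f ∈ {4, 6}; with 0 ≤ l_f ≤ n_f−1 = 4, the allowed l_f values are {4}.
For l_f = 4: m_f ∈ {m_i−1, m_i, m_i+1} ∩ [−4, 4] = {-4, -3} → 2 states.
Total: 2.

2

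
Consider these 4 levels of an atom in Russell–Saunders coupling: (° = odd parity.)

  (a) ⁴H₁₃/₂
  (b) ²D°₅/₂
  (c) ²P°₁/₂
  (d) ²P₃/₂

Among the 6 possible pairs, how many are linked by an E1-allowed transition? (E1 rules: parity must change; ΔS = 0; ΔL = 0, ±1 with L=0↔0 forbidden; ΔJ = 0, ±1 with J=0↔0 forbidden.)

(a)–(b): forbidden (ΔS, ΔL, ΔJ).
(a)–(c): forbidden (ΔS, ΔL, ΔJ).
(a)–(d): forbidden (parity, ΔS, ΔL, ΔJ).
(b)–(c): forbidden (parity, ΔJ).
(b)–(d): allowed.
(c)–(d): allowed.
Allowed pairs: 2 of 6.

2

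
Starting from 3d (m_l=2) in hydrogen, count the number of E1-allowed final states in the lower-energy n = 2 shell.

E1 requires Δl = ±1, so l_f ∈ {1, 3}; with 0 ≤ l_f ≤ n_f−1 = 1, the allowed l_f values are {1}.
For l_f = 1: m_f ∈ {m_i−1, m_i, m_i+1} ∩ [−1, 1] = {1} → 1 state.
Total: 1.

1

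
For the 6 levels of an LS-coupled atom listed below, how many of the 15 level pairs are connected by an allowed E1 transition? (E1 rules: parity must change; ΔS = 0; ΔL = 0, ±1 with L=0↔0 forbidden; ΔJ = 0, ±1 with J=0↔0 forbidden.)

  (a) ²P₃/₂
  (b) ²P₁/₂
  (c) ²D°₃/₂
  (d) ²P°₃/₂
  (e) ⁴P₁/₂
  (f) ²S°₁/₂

6

(a)–(b): forbidden (parity).
(a)–(c): allowed.
(a)–(d): allowed.
(a)–(e): forbidden (parity, ΔS).
(a)–(f): allowed.
(b)–(c): allowed.
(b)–(d): allowed.
(b)–(e): forbidden (parity, ΔS).
(b)–(f): allowed.
(c)–(d): forbidden (parity).
(c)–(e): forbidden (ΔS).
(c)–(f): forbidden (parity, ΔL).
(d)–(e): forbidden (ΔS).
(d)–(f): forbidden (parity).
(e)–(f): forbidden (ΔS).
Allowed pairs: 6 of 15.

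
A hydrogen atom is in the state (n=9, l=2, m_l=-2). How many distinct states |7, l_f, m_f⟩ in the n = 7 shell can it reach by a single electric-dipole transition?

E1 requires Δl = ±1, so l_f ∈ {1, 3}; with 0 ≤ l_f ≤ n_f−1 = 6, the allowed l_f values are {1, 3}.
For l_f = 1: m_f ∈ {m_i−1, m_i, m_i+1} ∩ [−1, 1] = {-1} → 1 state.
For l_f = 3: m_f ∈ {m_i−1, m_i, m_i+1} ∩ [−3, 3] = {-3, -2, -1} → 3 states.
Total: 4.

4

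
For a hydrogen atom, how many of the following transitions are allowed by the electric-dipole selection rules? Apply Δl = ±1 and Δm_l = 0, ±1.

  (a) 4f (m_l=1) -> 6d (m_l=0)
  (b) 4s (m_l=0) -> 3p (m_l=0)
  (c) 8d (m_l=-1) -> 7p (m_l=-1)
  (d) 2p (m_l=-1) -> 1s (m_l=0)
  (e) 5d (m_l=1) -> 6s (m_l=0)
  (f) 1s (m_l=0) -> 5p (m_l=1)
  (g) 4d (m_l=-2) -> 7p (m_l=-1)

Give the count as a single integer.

6

(a) allowed
(b) allowed
(c) allowed
(d) allowed
(e) forbidden — Δl = -2 (E1 requires Δl = ±1)
(f) allowed
(g) allowed
Total allowed: 6 of 7.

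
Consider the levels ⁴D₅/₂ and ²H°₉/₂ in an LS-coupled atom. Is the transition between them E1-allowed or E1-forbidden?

forbidden

Initial level: S=3/2, L=2, J=5/2, parity even. Final level: S=1/2, L=5, J=9/2, parity odd.
Parity must change: even → odd — ok.
ΔS = 0: S: 3/2 → 1/2 — fails.
ΔL = 0, ±1 (not L=0↔0): L: 2 → 5, ΔL = +3 — fails.
ΔJ = 0, ±1 (not J=0↔0): J: 5/2 → 9/2, ΔJ = +2 — fails.
Rule(s) violated: ΔS, ΔL, ΔJ.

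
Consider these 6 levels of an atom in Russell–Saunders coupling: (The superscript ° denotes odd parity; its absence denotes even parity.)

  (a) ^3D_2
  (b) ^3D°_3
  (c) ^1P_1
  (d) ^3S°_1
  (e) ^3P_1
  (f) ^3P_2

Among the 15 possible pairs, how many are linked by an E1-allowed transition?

(a)–(b): allowed.
(a)–(c): forbidden (parity, ΔS).
(a)–(d): forbidden (ΔL).
(a)–(e): forbidden (parity).
(a)–(f): forbidden (parity).
(b)–(c): forbidden (ΔS, ΔJ).
(b)–(d): forbidden (parity, ΔL, ΔJ).
(b)–(e): forbidden (ΔJ).
(b)–(f): allowed.
(c)–(d): forbidden (ΔS).
(c)–(e): forbidden (parity, ΔS).
(c)–(f): forbidden (parity, ΔS).
(d)–(e): allowed.
(d)–(f): allowed.
(e)–(f): forbidden (parity).
Allowed pairs: 4 of 15.

4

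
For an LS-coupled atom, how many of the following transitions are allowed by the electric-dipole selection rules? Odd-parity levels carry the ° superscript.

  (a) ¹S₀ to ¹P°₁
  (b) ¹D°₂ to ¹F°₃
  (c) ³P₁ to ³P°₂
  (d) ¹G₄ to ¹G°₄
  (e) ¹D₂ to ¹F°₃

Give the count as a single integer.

(a) allowed
(b) forbidden (parity fails)
(c) allowed
(d) allowed
(e) allowed
Total allowed: 4 of 5.

4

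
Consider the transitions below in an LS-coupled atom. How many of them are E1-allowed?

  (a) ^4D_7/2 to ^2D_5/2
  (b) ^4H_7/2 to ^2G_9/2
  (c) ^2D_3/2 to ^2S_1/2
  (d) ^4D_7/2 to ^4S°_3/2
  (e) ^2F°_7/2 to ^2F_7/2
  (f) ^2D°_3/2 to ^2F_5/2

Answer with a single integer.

2

(a) forbidden (parity, ΔS fail)
(b) forbidden (parity, ΔS fail)
(c) forbidden (parity, ΔL fail)
(d) forbidden (ΔL, ΔJ fail)
(e) allowed
(f) allowed
Total allowed: 2 of 6.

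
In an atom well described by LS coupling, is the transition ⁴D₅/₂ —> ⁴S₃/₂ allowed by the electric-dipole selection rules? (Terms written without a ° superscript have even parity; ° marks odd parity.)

forbidden

ΔS = 0: S: 3/2 → 3/2 — ok.
ΔL = 0, ±1 (not L=0↔0): L: 2 → 0, ΔL = -2 — fails.
ΔJ = 0, ±1 (not J=0↔0): J: 5/2 → 3/2, ΔJ = -1 — ok.
Parity must change: even → even — fails.
Rule(s) violated: parity, ΔL.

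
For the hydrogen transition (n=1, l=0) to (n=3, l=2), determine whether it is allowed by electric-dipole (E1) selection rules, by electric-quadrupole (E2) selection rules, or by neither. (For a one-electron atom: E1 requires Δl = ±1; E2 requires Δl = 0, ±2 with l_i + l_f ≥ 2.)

E2

Δl = 2 − 0 = +2; l_i + l_f = 2.
E1 (Δl = ±1): not satisfied.
E2 (Δl = 0,±2, l_i+l_f ≥ 2): satisfied.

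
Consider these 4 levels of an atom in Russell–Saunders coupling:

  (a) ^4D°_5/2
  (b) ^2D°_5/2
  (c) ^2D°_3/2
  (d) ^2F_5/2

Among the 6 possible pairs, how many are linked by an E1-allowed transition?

2

(a)–(b): forbidden (parity, ΔS).
(a)–(c): forbidden (parity, ΔS).
(a)–(d): forbidden (ΔS).
(b)–(c): forbidden (parity).
(b)–(d): allowed.
(c)–(d): allowed.
Allowed pairs: 2 of 6.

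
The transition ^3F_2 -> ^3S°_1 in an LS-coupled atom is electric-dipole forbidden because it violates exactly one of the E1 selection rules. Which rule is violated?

ΔJ = 0, ±1 (not J=0↔0): J: 2 → 1, ΔJ = -1 — ok.
ΔL = 0, ±1 (not L=0↔0): L: 3 → 0, ΔL = -3 — fails.
ΔS = 0: S: 1 → 1 — ok.
Parity must change: even → odd — ok.

the ΔL = 0, ±1 rule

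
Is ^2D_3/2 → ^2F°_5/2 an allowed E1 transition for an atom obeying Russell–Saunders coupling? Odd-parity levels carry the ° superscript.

Reading off the term symbols: S 1/2→1/2, L 2→3, J 3/2→5/2, parity even→odd.
Parity must change: even → odd — ✓.
ΔS = 0: S: 1/2 → 1/2 — ✓.
ΔL = 0, ±1 (not L=0↔0): L: 2 → 3, ΔL = +1 — ✓.
ΔJ = 0, ±1 (not J=0↔0): J: 3/2 → 5/2, ΔJ = +1 — ✓.
All four E1 rules are satisfied.

allowed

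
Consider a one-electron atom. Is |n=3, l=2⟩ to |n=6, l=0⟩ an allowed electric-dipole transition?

Δl = 0 − 2 = -2; the E1 rule Δl = ±1 is fails.
The transition is electric-dipole forbidden.

forbidden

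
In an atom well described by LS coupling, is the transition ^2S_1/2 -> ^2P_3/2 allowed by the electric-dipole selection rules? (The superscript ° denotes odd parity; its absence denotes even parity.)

Reading off the term symbols: S 1/2→1/2, L 0→1, J 1/2→3/2, parity even→even.
Parity must change: even → even — fails.
ΔS = 0: S: 1/2 → 1/2 — ok.
ΔJ = 0, ±1 (not J=0↔0): J: 1/2 → 3/2, ΔJ = +1 — ok.
ΔL = 0, ±1 (not L=0↔0): L: 0 → 1, ΔL = +1 — ok.
Rule(s) violated: parity.

forbidden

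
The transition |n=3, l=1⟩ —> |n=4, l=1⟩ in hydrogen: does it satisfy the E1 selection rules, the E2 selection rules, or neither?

E2

Δl = 1 − 1 = +0; l_i + l_f = 2.
E1 (Δl = ±1): not satisfied.
E2 (Δl = 0,±2, l_i+l_f ≥ 2): satisfied.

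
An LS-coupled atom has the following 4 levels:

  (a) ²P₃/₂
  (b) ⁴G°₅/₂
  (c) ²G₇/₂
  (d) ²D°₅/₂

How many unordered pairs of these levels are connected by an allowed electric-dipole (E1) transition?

(a)–(b): forbidden (ΔS, ΔL).
(a)–(c): forbidden (parity, ΔL, ΔJ).
(a)–(d): allowed.
(b)–(c): forbidden (ΔS).
(b)–(d): forbidden (parity, ΔS, ΔL).
(c)–(d): forbidden (ΔL).
Allowed pairs: 1 of 6.

1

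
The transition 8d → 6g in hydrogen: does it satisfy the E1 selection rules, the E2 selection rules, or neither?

Δl = 4 − 2 = +2; l_i + l_f = 6.
E1 (Δl = ±1): not satisfied.
E2 (Δl = 0,±2, l_i+l_f ≥ 2): satisfied.

E2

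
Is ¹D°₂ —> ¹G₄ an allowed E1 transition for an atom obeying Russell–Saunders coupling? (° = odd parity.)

Parity must change: odd → even — satisfied.
ΔS = 0: S: 0 → 0 — satisfied.
ΔL = 0, ±1 (not L=0↔0): L: 2 → 4, ΔL = +2 — violated.
ΔJ = 0, ±1 (not J=0↔0): J: 2 → 4, ΔJ = +2 — violated.
Rule(s) violated: ΔL, ΔJ.

forbidden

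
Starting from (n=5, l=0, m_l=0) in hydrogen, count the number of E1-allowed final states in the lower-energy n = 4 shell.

E1 requires Δl = ±1, so l_f ∈ {-1, 1}; with 0 ≤ l_f ≤ n_f−1 = 3, the allowed l_f values are {1}.
For l_f = 1: m_f ∈ {m_i−1, m_i, m_i+1} ∩ [−1, 1] = {-1, 0, 1} → 3 states.
Total: 3.

3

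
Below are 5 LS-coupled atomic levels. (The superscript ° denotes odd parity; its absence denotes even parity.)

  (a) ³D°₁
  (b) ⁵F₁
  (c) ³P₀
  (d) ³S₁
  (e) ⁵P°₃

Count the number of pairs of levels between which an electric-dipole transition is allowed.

1

(a)–(b): forbidden (ΔS).
(a)–(c): allowed.
(a)–(d): forbidden (ΔL).
(a)–(e): forbidden (parity, ΔS, ΔJ).
(b)–(c): forbidden (parity, ΔS, ΔL).
(b)–(d): forbidden (parity, ΔS, ΔL).
(b)–(e): forbidden (ΔL, ΔJ).
(c)–(d): forbidden (parity).
(c)–(e): forbidden (ΔS, ΔJ).
(d)–(e): forbidden (ΔS, ΔJ).
Allowed pairs: 1 of 10.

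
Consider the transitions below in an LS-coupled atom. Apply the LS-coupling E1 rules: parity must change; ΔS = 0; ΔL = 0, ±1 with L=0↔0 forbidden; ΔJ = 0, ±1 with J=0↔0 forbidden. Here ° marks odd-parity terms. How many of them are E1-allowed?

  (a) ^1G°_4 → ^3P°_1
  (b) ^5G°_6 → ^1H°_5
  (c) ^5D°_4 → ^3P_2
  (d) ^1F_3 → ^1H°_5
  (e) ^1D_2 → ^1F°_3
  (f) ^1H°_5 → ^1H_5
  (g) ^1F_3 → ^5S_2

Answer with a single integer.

(a) forbidden (parity, ΔS, ΔL, ΔJ fail)
(b) forbidden (parity, ΔS fail)
(c) forbidden (ΔS, ΔJ fail)
(d) forbidden (ΔL, ΔJ fail)
(e) allowed
(f) allowed
(g) forbidden (parity, ΔS, ΔL fail)
Total allowed: 2 of 7.

2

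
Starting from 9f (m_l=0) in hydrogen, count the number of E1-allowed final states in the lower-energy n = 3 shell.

3

E1 requires Δl = ±1, so l_f ∈ {2, 4}; with 0 ≤ l_f ≤ n_f−1 = 2, the allowed l_f values are {2}.
For l_f = 2: m_f ∈ {m_i−1, m_i, m_i+1} ∩ [−2, 2] = {-1, 0, 1} → 3 states.
Total: 3.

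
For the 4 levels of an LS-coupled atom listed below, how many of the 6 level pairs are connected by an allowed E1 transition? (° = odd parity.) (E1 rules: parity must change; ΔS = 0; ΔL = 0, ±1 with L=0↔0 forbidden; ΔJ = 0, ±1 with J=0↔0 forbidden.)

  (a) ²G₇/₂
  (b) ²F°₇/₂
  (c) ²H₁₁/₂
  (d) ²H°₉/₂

3

(a)–(b): allowed.
(a)–(c): forbidden (parity, ΔJ).
(a)–(d): allowed.
(b)–(c): forbidden (ΔL, ΔJ).
(b)–(d): forbidden (parity, ΔL).
(c)–(d): allowed.
Allowed pairs: 3 of 6.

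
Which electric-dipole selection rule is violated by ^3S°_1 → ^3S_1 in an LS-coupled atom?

the L=0 ↔ L=0 exclusion

Reading off the term symbols: S 1→1, L 0→0, J 1→1, parity odd→even.
Parity must change: odd → even — passes.
ΔS = 0: S: 1 → 1 — passes.
ΔL = 0, ±1 (not L=0↔0): L: 0 → 0, ΔL = +0 — fails.
ΔJ = 0, ±1 (not J=0↔0): J: 1 → 1, ΔJ = +0 — passes.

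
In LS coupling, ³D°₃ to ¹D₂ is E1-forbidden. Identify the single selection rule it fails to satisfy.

Initial level: S=1, L=2, J=3, parity odd. Final level: S=0, L=2, J=2, parity even.
ΔS = 0: S: 1 → 0 — ✗.
Parity must change: odd → even — ✓.
ΔJ = 0, ±1 (not J=0↔0): J: 3 → 2, ΔJ = -1 — ✓.
ΔL = 0, ±1 (not L=0↔0): L: 2 → 2, ΔL = +0 — ✓.

the ΔS = 0 rule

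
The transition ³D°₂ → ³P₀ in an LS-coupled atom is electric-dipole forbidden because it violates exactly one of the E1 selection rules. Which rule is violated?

Initial level: S=1, L=2, J=2, parity odd. Final level: S=1, L=1, J=0, parity even.
Parity must change: odd → even — ✓.
ΔS = 0: S: 1 → 1 — ✓.
ΔL = 0, ±1 (not L=0↔0): L: 2 → 1, ΔL = -1 — ✓.
ΔJ = 0, ±1 (not J=0↔0): J: 2 → 0, ΔJ = -2 — ✗.

the ΔJ = 0, ±1 rule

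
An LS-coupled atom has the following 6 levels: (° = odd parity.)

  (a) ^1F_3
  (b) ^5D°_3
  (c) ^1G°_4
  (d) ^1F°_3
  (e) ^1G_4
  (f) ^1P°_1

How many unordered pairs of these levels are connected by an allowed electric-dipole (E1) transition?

(a)–(b): forbidden (ΔS).
(a)–(c): allowed.
(a)–(d): allowed.
(a)–(e): forbidden (parity).
(a)–(f): forbidden (ΔL, ΔJ).
(b)–(c): forbidden (parity, ΔS, ΔL).
(b)–(d): forbidden (parity, ΔS).
(b)–(e): forbidden (ΔS, ΔL).
(b)–(f): forbidden (parity, ΔS, ΔJ).
(c)–(d): forbidden (parity).
(c)–(e): allowed.
(c)–(f): forbidden (parity, ΔL, ΔJ).
(d)–(e): allowed.
(d)–(f): forbidden (parity, ΔL, ΔJ).
(e)–(f): forbidden (ΔL, ΔJ).
Allowed pairs: 4 of 15.

4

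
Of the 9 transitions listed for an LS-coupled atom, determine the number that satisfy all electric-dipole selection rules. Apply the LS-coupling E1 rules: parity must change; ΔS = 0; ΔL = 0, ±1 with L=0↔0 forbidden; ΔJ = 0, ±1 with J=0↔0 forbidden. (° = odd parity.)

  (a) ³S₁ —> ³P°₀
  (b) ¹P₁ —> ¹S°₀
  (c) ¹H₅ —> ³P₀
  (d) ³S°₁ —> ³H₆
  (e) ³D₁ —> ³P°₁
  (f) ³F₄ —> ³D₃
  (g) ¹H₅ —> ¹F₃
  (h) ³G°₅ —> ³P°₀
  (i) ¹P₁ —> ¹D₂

(a) allowed
(b) allowed
(c) forbidden (parity, ΔS, ΔL, ΔJ fail)
(d) forbidden (ΔL, ΔJ fail)
(e) allowed
(f) forbidden (parity fails)
(g) forbidden (parity, ΔL, ΔJ fail)
(h) forbidden (parity, ΔL, ΔJ fail)
(i) forbidden (parity fails)
Total allowed: 3 of 9.

3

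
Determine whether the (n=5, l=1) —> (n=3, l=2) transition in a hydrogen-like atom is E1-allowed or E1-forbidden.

l: 1 → 2 (Δl = +1). Δl = ±1 passes.
All E1 selection rules are satisfied.

allowed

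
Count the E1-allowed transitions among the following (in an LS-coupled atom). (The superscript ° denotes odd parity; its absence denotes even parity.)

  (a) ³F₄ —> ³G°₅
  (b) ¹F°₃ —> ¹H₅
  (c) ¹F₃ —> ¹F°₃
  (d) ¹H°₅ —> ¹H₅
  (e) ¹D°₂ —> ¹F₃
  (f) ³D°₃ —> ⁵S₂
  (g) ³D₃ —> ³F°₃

(a) allowed
(b) forbidden (ΔL, ΔJ fail)
(c) allowed
(d) allowed
(e) allowed
(f) forbidden (ΔS, ΔL fail)
(g) allowed
Total allowed: 5 of 7.

5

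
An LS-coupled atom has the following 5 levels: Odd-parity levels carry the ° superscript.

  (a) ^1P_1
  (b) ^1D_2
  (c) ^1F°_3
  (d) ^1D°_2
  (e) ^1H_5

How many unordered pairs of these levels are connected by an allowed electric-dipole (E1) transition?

3

(a)–(b): forbidden (parity).
(a)–(c): forbidden (ΔL, ΔJ).
(a)–(d): allowed.
(a)–(e): forbidden (parity, ΔL, ΔJ).
(b)–(c): allowed.
(b)–(d): allowed.
(b)–(e): forbidden (parity, ΔL, ΔJ).
(c)–(d): forbidden (parity).
(c)–(e): forbidden (ΔL, ΔJ).
(d)–(e): forbidden (ΔL, ΔJ).
Allowed pairs: 3 of 10.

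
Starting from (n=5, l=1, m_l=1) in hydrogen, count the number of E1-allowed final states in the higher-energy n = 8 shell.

E1 requires Δl = ±1, so l_f ∈ {0, 2}; with 0 ≤ l_f ≤ n_f−1 = 7, the allowed l_f values are {0, 2}.
For l_f = 0: m_f ∈ {m_i−1, m_i, m_i+1} ∩ [−0, 0] = {0} → 1 state.
For l_f = 2: m_f ∈ {m_i−1, m_i, m_i+1} ∩ [−2, 2] = {0, 1, 2} → 3 states.
Total: 4.

4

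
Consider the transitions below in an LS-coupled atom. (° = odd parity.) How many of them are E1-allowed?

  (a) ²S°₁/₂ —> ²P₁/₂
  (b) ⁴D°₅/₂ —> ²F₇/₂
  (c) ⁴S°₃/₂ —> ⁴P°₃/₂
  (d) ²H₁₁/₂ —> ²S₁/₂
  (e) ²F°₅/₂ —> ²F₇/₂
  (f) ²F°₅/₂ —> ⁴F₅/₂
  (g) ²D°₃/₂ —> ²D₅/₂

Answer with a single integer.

3

(a) allowed
(b) forbidden (ΔS fails)
(c) forbidden (parity fails)
(d) forbidden (parity, ΔL, ΔJ fail)
(e) allowed
(f) forbidden (ΔS fails)
(g) allowed
Total allowed: 3 of 7.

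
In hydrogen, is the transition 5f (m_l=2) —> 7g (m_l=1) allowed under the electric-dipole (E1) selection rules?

l: 3 → 4 (Δl = +1). Δl = ±1 satisfied.
Δm_l = 1 − (2) = -1. E1 requires Δm_l = 0, ±1: satisfied.
All E1 selection rules are satisfied.

allowed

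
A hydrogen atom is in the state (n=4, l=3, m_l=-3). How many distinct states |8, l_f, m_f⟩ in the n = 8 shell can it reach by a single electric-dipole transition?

E1 requires Δl = ±1, so l_f ∈ {2, 4}; with 0 ≤ l_f ≤ n_f−1 = 7, the allowed l_f values are {2, 4}.
For l_f = 2: m_f ∈ {m_i−1, m_i, m_i+1} ∩ [−2, 2] = {-2} → 1 state.
For l_f = 4: m_f ∈ {m_i−1, m_i, m_i+1} ∩ [−4, 4] = {-4, -3, -2} → 3 states.
Total: 4.

4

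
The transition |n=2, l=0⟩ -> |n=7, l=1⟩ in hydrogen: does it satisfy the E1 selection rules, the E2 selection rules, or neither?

E1

Δl = 1 − 0 = +1; l_i + l_f = 1.
E1 (Δl = ±1): satisfied.
E2 (Δl = 0,±2, l_i+l_f ≥ 2): not satisfied.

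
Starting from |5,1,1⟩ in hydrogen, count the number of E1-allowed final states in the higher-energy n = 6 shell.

4

E1 requires Δl = ±1, so l_f ∈ {0, 2}; with 0 ≤ l_f ≤ n_f−1 = 5, the allowed l_f values are {0, 2}.
For l_f = 0: m_f ∈ {m_i−1, m_i, m_i+1} ∩ [−0, 0] = {0} → 1 state.
For l_f = 2: m_f ∈ {m_i−1, m_i, m_i+1} ∩ [−2, 2] = {0, 1, 2} → 3 states.
Total: 4.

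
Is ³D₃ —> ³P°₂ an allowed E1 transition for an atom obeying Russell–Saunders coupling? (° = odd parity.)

ΔJ = 0, ±1 (not J=0↔0): J: 3 → 2, ΔJ = -1 — satisfied.
Parity must change: even → odd — satisfied.
ΔL = 0, ±1 (not L=0↔0): L: 2 → 1, ΔL = -1 — satisfied.
ΔS = 0: S: 1 → 1 — satisfied.
All four E1 rules are satisfied.

allowed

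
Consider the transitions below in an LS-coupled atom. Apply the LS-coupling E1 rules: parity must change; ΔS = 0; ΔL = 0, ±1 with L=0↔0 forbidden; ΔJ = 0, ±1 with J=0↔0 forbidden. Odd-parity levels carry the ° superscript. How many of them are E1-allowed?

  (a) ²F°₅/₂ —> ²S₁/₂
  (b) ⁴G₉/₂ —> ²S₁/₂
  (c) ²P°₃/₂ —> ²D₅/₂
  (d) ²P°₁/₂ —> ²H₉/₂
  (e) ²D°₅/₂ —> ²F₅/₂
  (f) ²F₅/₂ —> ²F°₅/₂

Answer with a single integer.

3

(a) forbidden (ΔL, ΔJ fail)
(b) forbidden (parity, ΔS, ΔL, ΔJ fail)
(c) allowed
(d) forbidden (ΔL, ΔJ fail)
(e) allowed
(f) allowed
Total allowed: 3 of 6.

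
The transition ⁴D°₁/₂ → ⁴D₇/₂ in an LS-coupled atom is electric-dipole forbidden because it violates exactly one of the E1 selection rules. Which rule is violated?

the ΔJ = 0, ±1 rule

Initial level: S=3/2, L=2, J=1/2, parity odd. Final level: S=3/2, L=2, J=7/2, parity even.
Parity must change: odd → even — ok.
ΔS = 0: S: 3/2 → 3/2 — ok.
ΔL = 0, ±1 (not L=0↔0): L: 2 → 2, ΔL = +0 — ok.
ΔJ = 0, ±1 (not J=0↔0): J: 1/2 → 7/2, ΔJ = +3 — fails.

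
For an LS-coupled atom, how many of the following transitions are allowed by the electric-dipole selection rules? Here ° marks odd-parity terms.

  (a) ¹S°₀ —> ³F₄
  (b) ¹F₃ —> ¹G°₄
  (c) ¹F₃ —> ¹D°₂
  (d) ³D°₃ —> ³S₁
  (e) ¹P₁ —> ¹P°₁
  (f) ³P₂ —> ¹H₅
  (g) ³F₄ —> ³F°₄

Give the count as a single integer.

4

(a) forbidden (ΔS, ΔL, ΔJ fail)
(b) allowed
(c) allowed
(d) forbidden (ΔL, ΔJ fail)
(e) allowed
(f) forbidden (parity, ΔS, ΔL, ΔJ fail)
(g) allowed
Total allowed: 4 of 7.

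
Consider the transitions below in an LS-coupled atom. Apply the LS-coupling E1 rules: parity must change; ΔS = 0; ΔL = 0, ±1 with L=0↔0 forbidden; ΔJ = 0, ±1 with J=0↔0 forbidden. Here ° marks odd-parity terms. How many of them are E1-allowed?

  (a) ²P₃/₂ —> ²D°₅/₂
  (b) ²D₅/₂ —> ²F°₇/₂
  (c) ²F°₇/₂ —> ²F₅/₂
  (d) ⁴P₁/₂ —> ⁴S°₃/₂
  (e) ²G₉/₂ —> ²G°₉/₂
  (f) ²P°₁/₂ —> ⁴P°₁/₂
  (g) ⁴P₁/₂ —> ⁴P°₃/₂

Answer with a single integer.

6

(a) allowed
(b) allowed
(c) allowed
(d) allowed
(e) allowed
(f) forbidden (parity, ΔS fail)
(g) allowed
Total allowed: 6 of 7.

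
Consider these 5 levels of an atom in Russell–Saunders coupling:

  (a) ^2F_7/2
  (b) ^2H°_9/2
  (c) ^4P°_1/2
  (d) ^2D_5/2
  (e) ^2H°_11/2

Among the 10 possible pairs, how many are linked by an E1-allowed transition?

0

(a)–(b): forbidden (ΔL).
(a)–(c): forbidden (ΔS, ΔL, ΔJ).
(a)–(d): forbidden (parity).
(a)–(e): forbidden (ΔL, ΔJ).
(b)–(c): forbidden (parity, ΔS, ΔL, ΔJ).
(b)–(d): forbidden (ΔL, ΔJ).
(b)–(e): forbidden (parity).
(c)–(d): forbidden (ΔS, ΔJ).
(c)–(e): forbidden (parity, ΔS, ΔL, ΔJ).
(d)–(e): forbidden (ΔL, ΔJ).
Allowed pairs: 0 of 10.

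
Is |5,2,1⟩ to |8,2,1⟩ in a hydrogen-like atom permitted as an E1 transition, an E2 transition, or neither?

Δl = 2 − 2 = +0; l_i + l_f = 4.
Δm_l = +0.
E1 (Δl = ±1, |Δm_l| ≤ 1): not satisfied.
E2 (Δl = 0,±2, l_i+l_f ≥ 2, |Δm_l| ≤ 2): satisfied.

E2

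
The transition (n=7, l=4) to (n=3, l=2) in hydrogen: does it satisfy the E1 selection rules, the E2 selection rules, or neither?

E2

Δl = 2 − 4 = -2; l_i + l_f = 6.
E1 (Δl = ±1): not satisfied.
E2 (Δl = 0,±2, l_i+l_f ≥ 2): satisfied.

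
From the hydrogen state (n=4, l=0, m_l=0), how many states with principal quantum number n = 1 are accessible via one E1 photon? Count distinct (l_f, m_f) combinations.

E1 requires l_f ∈ {-1, 1}, but neither lies in [0, 0], so no final state is reachable.
Total: 0.

0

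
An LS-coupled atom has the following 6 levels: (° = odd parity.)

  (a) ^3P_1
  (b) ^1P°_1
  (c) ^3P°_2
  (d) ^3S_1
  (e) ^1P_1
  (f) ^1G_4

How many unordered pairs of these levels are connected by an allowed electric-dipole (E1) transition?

3

(a)–(b): forbidden (ΔS).
(a)–(c): allowed.
(a)–(d): forbidden (parity).
(a)–(e): forbidden (parity, ΔS).
(a)–(f): forbidden (parity, ΔS, ΔL, ΔJ).
(b)–(c): forbidden (parity, ΔS).
(b)–(d): forbidden (ΔS).
(b)–(e): allowed.
(b)–(f): forbidden (ΔL, ΔJ).
(c)–(d): allowed.
(c)–(e): forbidden (ΔS).
(c)–(f): forbidden (ΔS, ΔL, ΔJ).
(d)–(e): forbidden (parity, ΔS).
(d)–(f): forbidden (parity, ΔS, ΔL, ΔJ).
(e)–(f): forbidden (parity, ΔL, ΔJ).
Allowed pairs: 3 of 15.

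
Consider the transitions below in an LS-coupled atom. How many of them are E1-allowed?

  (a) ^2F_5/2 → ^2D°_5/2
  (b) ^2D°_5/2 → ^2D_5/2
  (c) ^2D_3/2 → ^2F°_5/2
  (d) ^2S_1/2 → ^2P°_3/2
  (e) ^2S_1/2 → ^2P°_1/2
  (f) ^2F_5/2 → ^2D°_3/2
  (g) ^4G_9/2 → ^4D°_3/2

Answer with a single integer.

6

(a) allowed
(b) allowed
(c) allowed
(d) allowed
(e) allowed
(f) allowed
(g) forbidden (ΔL, ΔJ fail)
Total allowed: 6 of 7.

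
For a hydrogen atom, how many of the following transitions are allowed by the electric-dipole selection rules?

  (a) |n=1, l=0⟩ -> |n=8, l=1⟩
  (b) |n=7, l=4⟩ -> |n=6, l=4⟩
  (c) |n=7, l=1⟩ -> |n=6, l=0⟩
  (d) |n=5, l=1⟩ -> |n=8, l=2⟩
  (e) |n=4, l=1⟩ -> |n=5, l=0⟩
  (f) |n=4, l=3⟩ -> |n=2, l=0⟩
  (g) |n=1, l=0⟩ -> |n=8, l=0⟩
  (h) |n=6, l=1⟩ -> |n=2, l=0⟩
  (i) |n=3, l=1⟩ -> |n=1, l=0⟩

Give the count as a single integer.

(a) allowed
(b) forbidden — Δl = +0 (E1 requires Δl = ±1)
(c) allowed
(d) allowed
(e) allowed
(f) forbidden — Δl = -3 (E1 requires Δl = ±1)
(g) forbidden — Δl = +0 (E1 requires Δl = ±1)
(h) allowed
(i) allowed
Total allowed: 6 of 9.

6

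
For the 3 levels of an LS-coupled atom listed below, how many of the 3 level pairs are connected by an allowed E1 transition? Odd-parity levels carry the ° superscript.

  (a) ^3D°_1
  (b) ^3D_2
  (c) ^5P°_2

1

(a)–(b): allowed.
(a)–(c): forbidden (parity, ΔS).
(b)–(c): forbidden (ΔS).
Allowed pairs: 1 of 3.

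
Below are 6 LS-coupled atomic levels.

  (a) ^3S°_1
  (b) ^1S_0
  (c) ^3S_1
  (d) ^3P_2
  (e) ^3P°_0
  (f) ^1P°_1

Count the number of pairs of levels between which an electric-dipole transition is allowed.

3

(a)–(b): forbidden (ΔS, ΔL).
(a)–(c): forbidden (ΔL).
(a)–(d): allowed.
(a)–(e): forbidden (parity).
(a)–(f): forbidden (parity, ΔS).
(b)–(c): forbidden (parity, ΔS, ΔL).
(b)–(d): forbidden (parity, ΔS, ΔJ).
(b)–(e): forbidden (ΔS, ΔJ).
(b)–(f): allowed.
(c)–(d): forbidden (parity).
(c)–(e): allowed.
(c)–(f): forbidden (ΔS).
(d)–(e): forbidden (ΔJ).
(d)–(f): forbidden (ΔS).
(e)–(f): forbidden (parity, ΔS).
Allowed pairs: 3 of 15.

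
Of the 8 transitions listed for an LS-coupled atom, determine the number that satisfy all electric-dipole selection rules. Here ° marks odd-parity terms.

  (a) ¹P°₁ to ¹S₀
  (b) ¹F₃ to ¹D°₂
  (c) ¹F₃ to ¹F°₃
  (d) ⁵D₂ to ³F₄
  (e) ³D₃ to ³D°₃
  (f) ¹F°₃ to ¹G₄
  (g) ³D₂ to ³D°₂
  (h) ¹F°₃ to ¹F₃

(a) allowed
(b) allowed
(c) allowed
(d) forbidden (parity, ΔS, ΔJ fail)
(e) allowed
(f) allowed
(g) allowed
(h) allowed
Total allowed: 7 of 8.

7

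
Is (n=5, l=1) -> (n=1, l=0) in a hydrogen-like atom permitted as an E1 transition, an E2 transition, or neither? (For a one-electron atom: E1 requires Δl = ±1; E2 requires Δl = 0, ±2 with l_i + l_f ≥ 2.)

E1

Δl = 0 − 1 = -1; l_i + l_f = 1.
E1 (Δl = ±1): satisfied.
E2 (Δl = 0,±2, l_i+l_f ≥ 2): not satisfied.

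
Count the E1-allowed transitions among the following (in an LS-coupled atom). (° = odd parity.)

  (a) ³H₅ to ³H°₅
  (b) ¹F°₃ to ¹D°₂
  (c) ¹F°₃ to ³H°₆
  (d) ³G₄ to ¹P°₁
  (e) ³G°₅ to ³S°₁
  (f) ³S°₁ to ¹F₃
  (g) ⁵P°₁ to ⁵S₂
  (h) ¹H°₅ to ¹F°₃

2

(a) allowed
(b) forbidden (parity fails)
(c) forbidden (parity, ΔS, ΔL, ΔJ fail)
(d) forbidden (ΔS, ΔL, ΔJ fail)
(e) forbidden (parity, ΔL, ΔJ fail)
(f) forbidden (ΔS, ΔL, ΔJ fail)
(g) allowed
(h) forbidden (parity, ΔL, ΔJ fail)
Total allowed: 2 of 8.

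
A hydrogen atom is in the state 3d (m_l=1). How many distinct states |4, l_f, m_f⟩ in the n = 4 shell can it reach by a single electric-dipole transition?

E1 requires Δl = ±1, so l_f ∈ {1, 3}; with 0 ≤ l_f ≤ n_f−1 = 3, the allowed l_f values are {1, 3}.
For l_f = 1: m_f ∈ {m_i−1, m_i, m_i+1} ∩ [−1, 1] = {0, 1} → 2 states.
For l_f = 3: m_f ∈ {m_i−1, m_i, m_i+1} ∩ [−3, 3] = {0, 1, 2} → 3 states.
Total: 5.

5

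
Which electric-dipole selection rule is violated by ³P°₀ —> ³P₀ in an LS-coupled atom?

the J=0 ↔ J=0 exclusion

Parity must change: odd → even — satisfied.
ΔS = 0: S: 1 → 1 — satisfied.
ΔL = 0, ±1 (not L=0↔0): L: 1 → 1, ΔL = +0 — satisfied.
ΔJ = 0, ±1 (not J=0↔0): J: 0 → 0, ΔJ = +0 — violated.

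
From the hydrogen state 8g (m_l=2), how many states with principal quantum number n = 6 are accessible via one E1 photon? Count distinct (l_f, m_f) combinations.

E1 requires Δl = ±1, so l_f ∈ {3, 5}; with 0 ≤ l_f ≤ n_f−1 = 5, the allowed l_f values are {3, 5}.
For l_f = 3: m_f ∈ {m_i−1, m_i, m_i+1} ∩ [−3, 3] = {1, 2, 3} → 3 states.
For l_f = 5: m_f ∈ {m_i−1, m_i, m_i+1} ∩ [−5, 5] = {1, 2, 3} → 3 states.
Total: 6.

6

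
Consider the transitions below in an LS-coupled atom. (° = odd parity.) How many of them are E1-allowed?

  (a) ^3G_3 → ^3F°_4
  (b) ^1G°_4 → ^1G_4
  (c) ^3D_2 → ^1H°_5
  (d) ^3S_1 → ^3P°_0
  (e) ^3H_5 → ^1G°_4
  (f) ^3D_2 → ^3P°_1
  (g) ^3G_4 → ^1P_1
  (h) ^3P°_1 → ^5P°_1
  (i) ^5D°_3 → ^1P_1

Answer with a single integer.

(a) allowed
(b) allowed
(c) forbidden (ΔS, ΔL, ΔJ fail)
(d) allowed
(e) forbidden (ΔS fails)
(f) allowed
(g) forbidden (parity, ΔS, ΔL, ΔJ fail)
(h) forbidden (parity, ΔS fail)
(i) forbidden (ΔS, ΔJ fail)
Total allowed: 4 of 9.

4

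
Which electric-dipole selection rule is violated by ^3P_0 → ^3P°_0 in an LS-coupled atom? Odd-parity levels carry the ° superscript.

the J=0 ↔ J=0 exclusion

Parity must change: even → odd — satisfied.
ΔS = 0: S: 1 → 1 — satisfied.
ΔL = 0, ±1 (not L=0↔0): L: 1 → 1, ΔL = +0 — satisfied.
ΔJ = 0, ±1 (not J=0↔0): J: 0 → 0, ΔJ = +0 — violated.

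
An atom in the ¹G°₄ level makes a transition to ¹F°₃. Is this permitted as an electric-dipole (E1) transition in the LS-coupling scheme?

forbidden

Initial level: S=0, L=4, J=4, parity odd. Final level: S=0, L=3, J=3, parity odd.
ΔS = 0: S: 0 → 0 — satisfied.
ΔJ = 0, ±1 (not J=0↔0): J: 4 → 3, ΔJ = -1 — satisfied.
ΔL = 0, ±1 (not L=0↔0): L: 4 → 3, ΔL = -1 — satisfied.
Parity must change: odd → odd — violated.
Rule(s) violated: parity.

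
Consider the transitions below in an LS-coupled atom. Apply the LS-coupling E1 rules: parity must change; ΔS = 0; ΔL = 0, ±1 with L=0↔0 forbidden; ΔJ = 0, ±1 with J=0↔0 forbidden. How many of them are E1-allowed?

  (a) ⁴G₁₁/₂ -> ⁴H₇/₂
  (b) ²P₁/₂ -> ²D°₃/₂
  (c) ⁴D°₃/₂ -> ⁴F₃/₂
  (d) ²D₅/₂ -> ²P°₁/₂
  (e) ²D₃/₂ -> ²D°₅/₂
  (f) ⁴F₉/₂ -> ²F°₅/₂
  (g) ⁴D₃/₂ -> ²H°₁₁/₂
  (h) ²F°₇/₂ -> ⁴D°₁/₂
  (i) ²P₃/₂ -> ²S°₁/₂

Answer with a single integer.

4

(a) forbidden (parity, ΔJ fail)
(b) allowed
(c) allowed
(d) forbidden (ΔJ fails)
(e) allowed
(f) forbidden (ΔS, ΔJ fail)
(g) forbidden (ΔS, ΔL, ΔJ fail)
(h) forbidden (parity, ΔS, ΔJ fail)
(i) allowed
Total allowed: 4 of 9.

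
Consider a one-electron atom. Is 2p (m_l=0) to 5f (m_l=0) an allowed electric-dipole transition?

Δl = 3 − 1 = +2; the E1 rule Δl = ±1 is violated.
m_l: 0 → 0 (Δm_l = +0). |Δm_l| ≤ 1 satisfied.
The transition is electric-dipole forbidden.

forbidden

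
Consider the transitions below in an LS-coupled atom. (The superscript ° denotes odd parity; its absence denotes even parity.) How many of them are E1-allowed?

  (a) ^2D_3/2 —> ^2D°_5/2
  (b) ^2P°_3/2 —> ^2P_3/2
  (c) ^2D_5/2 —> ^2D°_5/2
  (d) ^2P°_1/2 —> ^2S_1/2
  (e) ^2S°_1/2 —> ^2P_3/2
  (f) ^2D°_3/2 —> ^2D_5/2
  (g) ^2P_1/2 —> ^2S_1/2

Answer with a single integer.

6

(a) allowed
(b) allowed
(c) allowed
(d) allowed
(e) allowed
(f) allowed
(g) forbidden (parity fails)
Total allowed: 6 of 7.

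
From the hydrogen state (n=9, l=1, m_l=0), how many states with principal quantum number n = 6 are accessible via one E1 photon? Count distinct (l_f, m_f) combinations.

E1 requires Δl = ±1, so l_f ∈ {0, 2}; with 0 ≤ l_f ≤ n_f−1 = 5, the allowed l_f values are {0, 2}.
For l_f = 0: m_f ∈ {m_i−1, m_i, m_i+1} ∩ [−0, 0] = {0} → 1 state.
For l_f = 2: m_f ∈ {m_i−1, m_i, m_i+1} ∩ [−2, 2] = {-1, 0, 1} → 3 states.
Total: 4.

4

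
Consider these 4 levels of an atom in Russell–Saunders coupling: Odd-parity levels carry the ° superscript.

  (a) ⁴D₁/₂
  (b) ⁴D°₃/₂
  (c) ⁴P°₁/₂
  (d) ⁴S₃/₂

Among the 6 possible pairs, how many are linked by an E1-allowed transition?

(a)–(b): allowed.
(a)–(c): allowed.
(a)–(d): forbidden (parity, ΔL).
(b)–(c): forbidden (parity).
(b)–(d): forbidden (ΔL).
(c)–(d): allowed.
Allowed pairs: 3 of 6.

3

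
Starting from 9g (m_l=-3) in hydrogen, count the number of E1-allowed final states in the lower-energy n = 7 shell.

5

E1 requires Δl = ±1, so l_f ∈ {3, 5}; with 0 ≤ l_f ≤ n_f−1 = 6, the allowed l_f values are {3, 5}.
For l_f = 3: m_f ∈ {m_i−1, m_i, m_i+1} ∩ [−3, 3] = {-3, -2} → 2 states.
For l_f = 5: m_f ∈ {m_i−1, m_i, m_i+1} ∩ [−5, 5] = {-4, -3, -2} → 3 states.
Total: 5.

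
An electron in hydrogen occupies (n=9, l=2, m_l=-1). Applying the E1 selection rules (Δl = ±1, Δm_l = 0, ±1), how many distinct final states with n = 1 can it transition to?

0

E1 requires l_f ∈ {1, 3}, but neither lies in [0, 0], so no final state is reachable.
Total: 0.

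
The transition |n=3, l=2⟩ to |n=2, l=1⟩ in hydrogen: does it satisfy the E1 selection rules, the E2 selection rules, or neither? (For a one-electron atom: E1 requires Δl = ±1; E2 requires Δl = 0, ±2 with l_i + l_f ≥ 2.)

E1

Δl = 1 − 2 = -1; l_i + l_f = 3.
E1 (Δl = ±1): satisfied.
E2 (Δl = 0,±2, l_i+l_f ≥ 2): not satisfied.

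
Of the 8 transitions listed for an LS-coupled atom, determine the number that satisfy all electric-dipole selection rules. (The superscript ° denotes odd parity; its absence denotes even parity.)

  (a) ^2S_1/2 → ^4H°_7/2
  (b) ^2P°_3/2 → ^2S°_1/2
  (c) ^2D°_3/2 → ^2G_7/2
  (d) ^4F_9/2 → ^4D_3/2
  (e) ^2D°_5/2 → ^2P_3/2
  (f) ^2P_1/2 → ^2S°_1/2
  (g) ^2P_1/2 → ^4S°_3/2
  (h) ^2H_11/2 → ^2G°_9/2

3

(a) forbidden (ΔS, ΔL, ΔJ fail)
(b) forbidden (parity fails)
(c) forbidden (ΔL, ΔJ fail)
(d) forbidden (parity, ΔJ fail)
(e) allowed
(f) allowed
(g) forbidden (ΔS fails)
(h) allowed
Total allowed: 3 of 8.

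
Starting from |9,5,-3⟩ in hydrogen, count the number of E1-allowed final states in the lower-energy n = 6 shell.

E1 requires Δl = ±1, so l_f ∈ {4, 6}; with 0 ≤ l_f ≤ n_f−1 = 5, the allowed l_f values are {4}.
For l_f = 4: m_f ∈ {m_i−1, m_i, m_i+1} ∩ [−4, 4] = {-4, -3, -2} → 3 states.
Total: 3.

3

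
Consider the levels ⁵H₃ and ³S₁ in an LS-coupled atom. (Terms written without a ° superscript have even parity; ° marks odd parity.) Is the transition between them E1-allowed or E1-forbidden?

Initial level: S=2, L=5, J=3, parity even. Final level: S=1, L=0, J=1, parity even.
ΔS = 0: S: 2 → 1 — ✗.
Parity must change: even → even — ✗.
ΔL = 0, ±1 (not L=0↔0): L: 5 → 0, ΔL = -5 — ✗.
ΔJ = 0, ±1 (not J=0↔0): J: 3 → 1, ΔJ = -2 — ✗.
Rule(s) violated: parity, ΔS, ΔL, ΔJ.

forbidden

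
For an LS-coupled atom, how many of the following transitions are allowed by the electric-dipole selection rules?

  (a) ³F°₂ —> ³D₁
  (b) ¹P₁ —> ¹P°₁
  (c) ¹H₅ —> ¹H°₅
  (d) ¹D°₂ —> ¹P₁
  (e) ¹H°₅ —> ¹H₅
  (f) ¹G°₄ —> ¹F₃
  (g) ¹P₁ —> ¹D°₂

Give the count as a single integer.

(a) allowed
(b) allowed
(c) allowed
(d) allowed
(e) allowed
(f) allowed
(g) allowed
Total allowed: 7 of 7.

7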